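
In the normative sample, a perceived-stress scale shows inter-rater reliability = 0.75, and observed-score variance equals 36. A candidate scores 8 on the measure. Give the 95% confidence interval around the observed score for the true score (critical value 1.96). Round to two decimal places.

SD = √36 ≈ 6.000
SEM = 6.000 · √(1 − 0.750) = 6.000 · √0.250 ≈ 6.000 · 0.500 ≈ 3.000
Half-width = 1.96·3.000 ≈ 5.880
95% CI: 8 ± 5.880 = [2.120, 13.880]

[2.12, 13.88]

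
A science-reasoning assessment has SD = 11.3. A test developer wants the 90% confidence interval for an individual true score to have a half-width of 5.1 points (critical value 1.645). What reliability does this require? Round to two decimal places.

0.92

SEM needed = half-width / z = 5.1/1.645 ≃ 3.1003
r = 1 − (SEM / SD)² = 1 − (3.1003 / 11.3)² ≃ 1 − 0.0753 ≃ 0.9247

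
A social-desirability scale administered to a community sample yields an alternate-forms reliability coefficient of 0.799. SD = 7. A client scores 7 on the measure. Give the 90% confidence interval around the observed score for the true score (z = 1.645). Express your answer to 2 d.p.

[1.84, 12.16]

The standard error of measurement is 7.00000*√(1 − 0.79900) ≈ 7.00000*0.44833 ≈ 3.13831.
Half-width = 1.645*3.13831 ≈ 5.16252
CI = 7 ± 5.16252 → [1.83748, 12.16252]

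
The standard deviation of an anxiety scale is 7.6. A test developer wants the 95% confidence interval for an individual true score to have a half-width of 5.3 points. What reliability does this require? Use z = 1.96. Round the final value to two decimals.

0.87

SEM needed = half-width / z = 5.3/1.96 ≃ 2.70408
r = 1 − (2.70408/7.6)² ≃ 1 − 0.12659 ≃ 0.87341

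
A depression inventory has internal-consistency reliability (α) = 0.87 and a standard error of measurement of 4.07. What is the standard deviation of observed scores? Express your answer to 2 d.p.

11.29

SD = 4.07 / √(1 − 0.87) ≈ 11.28815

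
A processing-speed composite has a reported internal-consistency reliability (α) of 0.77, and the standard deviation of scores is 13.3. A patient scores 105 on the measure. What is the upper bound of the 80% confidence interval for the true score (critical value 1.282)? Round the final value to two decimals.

113.18

The standard error of measurement is 13.3000·√(1 − 0.7700) ≈ 13.3000·0.4796 ≈ 6.3785.
1.282 · SEM ≈ 8.1772
Upper limit = 105 + 8.1772 ≈ 113.1772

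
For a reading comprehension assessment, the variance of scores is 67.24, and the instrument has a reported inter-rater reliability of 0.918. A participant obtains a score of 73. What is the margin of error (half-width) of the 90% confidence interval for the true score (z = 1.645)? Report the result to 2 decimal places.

3.86

SD = √67.24 = 8.200
SEM = 8.200 · √(1 − 0.918) = 8.200 · √0.082 ≃ 8.200 · 0.286 ≃ 2.348
Half-width = 1.645·2.348 ≃ 3.863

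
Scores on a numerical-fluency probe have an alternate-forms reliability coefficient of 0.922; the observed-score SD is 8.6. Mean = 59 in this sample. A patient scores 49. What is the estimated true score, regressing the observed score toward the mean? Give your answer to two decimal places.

Estimated true score = 0.922×49 + (1 − 0.922)×59 ≈ 49.780

49.78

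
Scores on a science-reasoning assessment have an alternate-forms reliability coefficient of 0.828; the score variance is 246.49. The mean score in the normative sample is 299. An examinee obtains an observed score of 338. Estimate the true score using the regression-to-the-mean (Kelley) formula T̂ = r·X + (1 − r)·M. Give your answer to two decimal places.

T̂ = r·X + (1 − r)·M = 0.8280×338 + 0.1720×299 = 279.8640 + 51.4280 ≈ 331.2920

331.29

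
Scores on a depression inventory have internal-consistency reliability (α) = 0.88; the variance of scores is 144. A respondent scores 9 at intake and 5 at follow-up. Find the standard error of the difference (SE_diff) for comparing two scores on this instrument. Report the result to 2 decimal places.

SD = √144 = 12.000
The standard error of measurement is 12.000·√(1 − 0.880) ≃ 12.000·0.346 ≃ 4.157.
SE_diff = SEM · √2 ≃ 4.157 · 1.414 ≃ 5.879

5.88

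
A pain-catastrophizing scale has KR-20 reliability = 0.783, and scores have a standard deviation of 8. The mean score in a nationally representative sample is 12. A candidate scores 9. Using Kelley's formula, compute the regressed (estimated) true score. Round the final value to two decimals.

9.65

T̂ = r·X + (1 − r)·M = 0.783*9 + 0.217*12 = 7.047 + 2.604 ≃ 9.651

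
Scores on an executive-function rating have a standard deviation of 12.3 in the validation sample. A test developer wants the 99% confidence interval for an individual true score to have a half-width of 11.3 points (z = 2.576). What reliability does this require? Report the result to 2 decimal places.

0.87

SEM needed = half-width / z = 11.3/2.576 ≈ 4.387
Required reliability = 1 − (SEM/SD)² = 1 − 0.127 ≈ 0.873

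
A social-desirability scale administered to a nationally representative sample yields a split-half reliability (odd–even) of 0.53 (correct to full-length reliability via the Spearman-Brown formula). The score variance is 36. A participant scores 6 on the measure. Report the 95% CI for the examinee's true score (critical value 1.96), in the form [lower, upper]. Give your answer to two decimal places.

[-0.52, 12.52]

σ = 36^(1/2) = 6.000
Spearman-Brown: r = 2(0.53) / (1 + 0.53) = 1.060 / 1.530 ≈ 0.693
SEM = 6.000 × √(1 − 0.693) = 6.000 × √0.307 ≈ 6.000 × 0.554 ≈ 3.325
1.96 × SEM ≈ 6.518
Interval: (-0.518, 12.518)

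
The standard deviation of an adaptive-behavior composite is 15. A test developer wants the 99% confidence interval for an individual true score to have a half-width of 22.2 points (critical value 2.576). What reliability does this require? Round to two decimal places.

0.67

Required SEM = 22.2 / 2.576 ≈ 8.618
Required reliability = 1 − (SEM/SD)² = 1 − 0.330 ≈ 0.670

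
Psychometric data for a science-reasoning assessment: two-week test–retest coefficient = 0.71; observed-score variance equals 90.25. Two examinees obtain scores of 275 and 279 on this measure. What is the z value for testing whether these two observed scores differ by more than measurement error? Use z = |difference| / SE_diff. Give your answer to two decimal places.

0.55

SD = √90.25 ≈ 9.5000
SEM = 9.5000 * √(1 − 0.7100) = 9.5000 * √0.2900 ≈ 9.5000 * 0.5385 ≈ 5.1159
SE_diff = √2 * SEM ≈ 7.2350
z = 4 / 7.2350 ≈ 0.5529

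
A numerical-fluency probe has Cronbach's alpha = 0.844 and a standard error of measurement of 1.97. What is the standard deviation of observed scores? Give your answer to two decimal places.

SD = 1.97 / √(1 − 0.844) ≃ 4.9877

4.99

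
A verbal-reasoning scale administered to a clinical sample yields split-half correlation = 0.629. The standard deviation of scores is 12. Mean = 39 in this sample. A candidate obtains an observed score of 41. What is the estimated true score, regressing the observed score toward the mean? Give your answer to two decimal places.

40.54

Full-length reliability (Spearman-Brown) = 2(0.629)/(1+0.629) ≈ 0.77225
Estimated true score = 0.77225*41 + (1 − 0.77225)*39 ≈ 40.54451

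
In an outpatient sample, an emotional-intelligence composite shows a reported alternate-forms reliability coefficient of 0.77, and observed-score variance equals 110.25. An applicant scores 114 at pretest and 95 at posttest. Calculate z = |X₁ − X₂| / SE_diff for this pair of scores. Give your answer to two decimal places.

SD = √110.25 ≈ 10.500
The standard error of measurement is 10.500·√(1 − 0.770) ≈ 10.500·0.480 ≈ 5.036.
SE_diff = √2 · SEM ≈ 7.121
z = |114 − 95| / 7.121 = 19 / 7.121 ≈ 2.668

2.67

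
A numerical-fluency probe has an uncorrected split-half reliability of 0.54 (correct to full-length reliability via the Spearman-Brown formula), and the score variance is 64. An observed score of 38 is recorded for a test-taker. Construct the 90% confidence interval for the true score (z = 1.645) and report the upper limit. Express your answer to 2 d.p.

SD = √64 = 8.0000
Spearman-Brown: r = 2(0.54) / (1 + 0.54) = 1.0800 / 1.5400 ≈ 0.7013
SEM = 8.0000*√(1 − 0.7013) ≈ 4.3723
Half-width = 1.645*4.3723 ≈ 7.1924
Upper bound: 38 + 7.1924 = 45.1924

45.19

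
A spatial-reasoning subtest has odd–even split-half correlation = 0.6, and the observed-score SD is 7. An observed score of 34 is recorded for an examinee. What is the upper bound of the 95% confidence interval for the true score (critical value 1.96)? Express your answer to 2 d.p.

40.86

Spearman-Brown: r = 2(0.6) / (1 + 0.6) = 1.20000 / 1.60000 ≈ 0.75000
SEM = 7.00000 · √(1 − 0.75000) = 7.00000 · √0.25000 ≈ 7.00000 · 0.50000 ≈ 3.50000
Half-width = 1.96·3.50000 ≈ 6.86000
Upper limit = 34 + 6.86000 ≈ 40.86000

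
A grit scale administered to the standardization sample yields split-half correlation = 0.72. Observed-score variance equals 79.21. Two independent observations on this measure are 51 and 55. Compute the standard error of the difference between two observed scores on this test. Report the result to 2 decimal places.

5.08

σ = 79.21^(1/2) = 8.900
Spearman-Brown: r = 2(0.72) / (1 + 0.72) = 1.440 / 1.720 ≈ 0.837
SEM = 8.900×√(1 − 0.837) ≈ 3.591
Standard error of the difference = 3.591·√2 ≈ 5.078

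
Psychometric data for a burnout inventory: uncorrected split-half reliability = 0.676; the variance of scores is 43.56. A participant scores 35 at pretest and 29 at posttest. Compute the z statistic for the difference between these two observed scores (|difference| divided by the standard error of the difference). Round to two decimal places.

SD = √43.56 ≈ 6.6000
Spearman-Brown: r = 2(0.676) / (1 + 0.676) = 1.3520 / 1.6760 ≈ 0.8067
SEM = 6.6000×√(1 − 0.8067) ≈ 2.9019
Standard error of the difference = 2.9019·√2 ≈ 4.1039
z = |35 − 29| / 4.1039 = 6 / 4.1039 ≈ 1.4620

1.46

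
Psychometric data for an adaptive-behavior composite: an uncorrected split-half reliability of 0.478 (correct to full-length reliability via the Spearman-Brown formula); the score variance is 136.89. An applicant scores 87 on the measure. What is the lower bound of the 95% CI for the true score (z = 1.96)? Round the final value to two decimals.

73.37

σ = 136.89^(1/2) = 11.700
Spearman-Brown: r = 2(0.478) / (1 + 0.478) = 0.956 / 1.478 ≈ 0.647
SEM = 11.700×√(1 − 0.647) ≈ 6.953
Margin = 1.96 × 6.953 ≈ 13.628
Lower bound: 87 − 13.628 = 73.372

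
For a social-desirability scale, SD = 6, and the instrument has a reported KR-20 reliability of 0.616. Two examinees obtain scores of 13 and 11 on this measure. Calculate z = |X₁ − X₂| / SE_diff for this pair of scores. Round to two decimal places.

0.38

SEM = 6.0000 * √(1 − 0.6160) = 6.0000 * √0.3840 ≈ 6.0000 * 0.6197 ≈ 3.7181
SE_diff = √2 * SEM ≈ 5.2581
z = 2 / 5.2581 ≈ 0.3804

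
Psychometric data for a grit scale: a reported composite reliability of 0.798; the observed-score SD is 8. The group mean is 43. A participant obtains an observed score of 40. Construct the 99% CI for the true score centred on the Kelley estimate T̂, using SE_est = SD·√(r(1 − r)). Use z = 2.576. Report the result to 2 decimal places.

T̂ = 0.79800(40) + 0.20200(43) ≈ 40.60600
SE_est = SD × √(r(1 − r)) = 8.00000 × √0.16120 ≈ 8.00000 × 0.40149 ≈ 3.21194
CI = 40.60600 ± 2.576 × 3.21194 → [32.33205, 48.87995]

[32.33, 48.88]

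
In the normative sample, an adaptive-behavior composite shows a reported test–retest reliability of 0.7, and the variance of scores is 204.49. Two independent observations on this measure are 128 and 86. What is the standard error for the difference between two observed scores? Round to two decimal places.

11.08

SD = √204.49 = 14.3000
SEM = 14.3000·√(1 − 0.7000) ≃ 7.8324
Standard error of the difference = 7.8324·√2 ≃ 11.0767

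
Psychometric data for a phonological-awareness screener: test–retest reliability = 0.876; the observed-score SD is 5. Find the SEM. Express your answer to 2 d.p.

1.76

The standard error of measurement is 5.0000*√(1 − 0.8760) ≈ 5.0000*0.3521 ≈ 1.7607.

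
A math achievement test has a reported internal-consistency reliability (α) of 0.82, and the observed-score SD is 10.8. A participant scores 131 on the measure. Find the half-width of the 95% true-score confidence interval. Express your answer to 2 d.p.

8.98

SEM = 10.800 · √(1 − 0.820) = 10.800 · √0.180 ≈ 10.800 · 0.424 ≈ 4.582
Margin = 1.96 · 4.582 ≈ 8.981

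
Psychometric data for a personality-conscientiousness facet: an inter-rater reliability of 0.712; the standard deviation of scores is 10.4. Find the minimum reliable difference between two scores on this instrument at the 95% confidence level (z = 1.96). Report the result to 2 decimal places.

The standard error of measurement is 10.400·√(1 − 0.712) ≈ 10.400·0.537 ≈ 5.581.
Standard error of the difference = 5.581·√2 ≈ 7.893
Smallest detectable difference = 1.96·7.893 ≈ 15.470

15.47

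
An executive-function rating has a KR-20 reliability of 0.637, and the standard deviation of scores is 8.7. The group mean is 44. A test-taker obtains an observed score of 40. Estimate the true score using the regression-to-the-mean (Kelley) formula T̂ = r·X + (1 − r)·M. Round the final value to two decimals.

T̂ = 0.6370(40) + 0.3630(44) ≈ 41.4520

41.45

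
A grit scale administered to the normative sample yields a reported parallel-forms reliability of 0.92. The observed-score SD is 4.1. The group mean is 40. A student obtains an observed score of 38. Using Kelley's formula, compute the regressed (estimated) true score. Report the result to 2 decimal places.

T̂ = 0.9200(38) + 0.0800(40) ≃ 38.1600

38.16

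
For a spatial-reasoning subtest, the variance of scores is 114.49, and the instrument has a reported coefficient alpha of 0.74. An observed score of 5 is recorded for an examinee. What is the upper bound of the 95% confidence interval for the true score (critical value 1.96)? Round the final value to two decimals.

σ = 114.49^(1/2) = 10.700
SEM = 10.700 × √(1 − 0.740) = 10.700 × √0.260 ≈ 10.700 × 0.510 ≈ 5.456
Half-width = 1.96×5.456 ≈ 10.694
Upper limit = 5 + 10.694 ≈ 15.694

15.69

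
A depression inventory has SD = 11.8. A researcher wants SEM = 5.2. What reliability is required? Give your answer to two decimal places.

Required reliability = 1 − (SEM/SD)² = 1 − 0.19420 ≃ 0.80580

0.81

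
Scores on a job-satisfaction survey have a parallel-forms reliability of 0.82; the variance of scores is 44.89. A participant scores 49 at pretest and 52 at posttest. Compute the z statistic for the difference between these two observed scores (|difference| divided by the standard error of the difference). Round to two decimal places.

0.75

SD = √44.89 ≈ 6.70000
SEM = 6.70000 × √(1 − 0.82000) = 6.70000 × √0.18000 ≈ 6.70000 × 0.42426 ≈ 2.84257
SE_diff = SEM × √2 ≈ 2.84257 × 1.41421 ≈ 4.02000
z = |49 − 52| / 4.02000 = 3 / 4.02000 ≈ 0.74627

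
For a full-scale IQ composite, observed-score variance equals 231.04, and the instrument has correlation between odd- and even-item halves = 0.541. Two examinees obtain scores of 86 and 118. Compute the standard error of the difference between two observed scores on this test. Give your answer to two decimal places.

11.73

σ = 231.04^(1/2) = 15.200
r_full = 2·0.541 / (1 + 0.541) ≈ 0.702
SEM = 15.200 * √(1 − 0.702) = 15.200 * √0.298 ≈ 15.200 * 0.546 ≈ 8.296
SE_diff = √2 * SEM ≈ 11.732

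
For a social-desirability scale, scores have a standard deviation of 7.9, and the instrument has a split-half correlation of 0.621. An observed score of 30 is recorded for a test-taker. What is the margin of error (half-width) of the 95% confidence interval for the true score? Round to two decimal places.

r_full = 2·0.621 / (1 + 0.621) ≃ 0.766
SEM = 7.900·√(1 − 0.766) ≃ 3.820
1.96 · SEM ≃ 7.487

7.49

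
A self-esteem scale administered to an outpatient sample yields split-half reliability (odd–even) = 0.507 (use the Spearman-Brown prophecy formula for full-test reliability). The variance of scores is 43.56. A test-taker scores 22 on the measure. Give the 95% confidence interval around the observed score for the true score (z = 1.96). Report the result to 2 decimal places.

SD = √43.56 ≈ 6.6000
Full-length reliability (Spearman-Brown) = 2(0.507)/(1+0.507) ≈ 0.6729
SEM = 6.6000×√(1 − 0.6729) ≈ 3.7749
Half-width = 1.96×3.7749 ≈ 7.3989
Interval: (14.6011, 29.3989)

[14.60, 29.40]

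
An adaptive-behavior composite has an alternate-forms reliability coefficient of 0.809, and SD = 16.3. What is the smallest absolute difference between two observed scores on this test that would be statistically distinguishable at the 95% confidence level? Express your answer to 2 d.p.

19.75

SEM = 16.300 × √(1 − 0.809) = 16.300 × √0.191 ≃ 16.300 × 0.437 ≃ 7.124
SE_diff = SEM × √2 ≃ 7.124 × 1.414 ≃ 10.074
Smallest detectable difference = 1.96×10.074 ≃ 19.746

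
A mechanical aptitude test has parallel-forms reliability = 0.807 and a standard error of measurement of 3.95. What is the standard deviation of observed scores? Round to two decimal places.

σ = SEM·(1 − r)^(−1/2) ≃ 3.95·2.2763 ≃ 8.9912

8.99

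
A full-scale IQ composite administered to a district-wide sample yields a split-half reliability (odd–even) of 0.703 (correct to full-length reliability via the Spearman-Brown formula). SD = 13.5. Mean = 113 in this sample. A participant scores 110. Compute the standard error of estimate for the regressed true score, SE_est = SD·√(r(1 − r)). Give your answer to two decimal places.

5.12

Full-length reliability (Spearman-Brown) = 2(0.703)/(1+0.703) ≈ 0.826
SE_est = 13.500·√(0.826·0.174) ≈ 5.123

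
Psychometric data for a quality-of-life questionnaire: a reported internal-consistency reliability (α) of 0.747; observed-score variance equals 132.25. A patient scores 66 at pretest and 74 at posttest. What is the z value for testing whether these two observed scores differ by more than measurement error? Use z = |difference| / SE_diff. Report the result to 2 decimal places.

0.98

σ = 132.25^(1/2) = 11.5000
SEM = 11.5000*√(1 − 0.7470) ≈ 5.7844
Standard error of the difference = 5.7844·√2 ≈ 8.1804
z = 8 / 8.1804 ≈ 0.9780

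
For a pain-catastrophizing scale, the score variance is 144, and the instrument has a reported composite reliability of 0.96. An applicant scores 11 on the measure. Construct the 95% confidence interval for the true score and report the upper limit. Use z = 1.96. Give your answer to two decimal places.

15.70

σ = 144^(1/2) = 12.000
SEM = 12.000 * √(1 − 0.960) = 12.000 * √0.040 ≈ 12.000 * 0.200 ≈ 2.400
1.96 * SEM ≈ 4.704
Upper bound: 11 + 4.704 = 15.704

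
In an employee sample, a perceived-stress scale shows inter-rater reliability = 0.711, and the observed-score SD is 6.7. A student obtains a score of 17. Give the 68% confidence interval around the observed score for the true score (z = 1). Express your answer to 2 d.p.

SEM = 6.700*√(1 − 0.711) ≃ 3.602
1 * SEM ≃ 3.602
CI = 17 ± 3.602 → [13.398, 20.602]

[13.40, 20.60]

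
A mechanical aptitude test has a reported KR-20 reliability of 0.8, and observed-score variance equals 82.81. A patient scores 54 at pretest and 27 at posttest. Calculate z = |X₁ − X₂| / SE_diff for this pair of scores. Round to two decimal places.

4.69

SD = √82.81 = 9.1000
SEM = 9.1000 * √(1 − 0.8000) = 9.1000 * √0.2000 ≈ 9.1000 * 0.4472 ≈ 4.0696
SE_diff = SEM * √2 ≈ 4.0696 * 1.4142 ≈ 5.7553
z = |54 − 27| / 5.7553 = 27 / 5.7553 ≈ 4.6913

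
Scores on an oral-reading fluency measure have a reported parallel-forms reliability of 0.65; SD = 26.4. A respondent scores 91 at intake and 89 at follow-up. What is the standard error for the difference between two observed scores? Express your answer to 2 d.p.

22.09

SEM = 26.40000 · √(1 − 0.65000) = 26.40000 · √0.35000 ≈ 26.40000 · 0.59161 ≈ 15.61845
SE_diff = SEM · √2 ≈ 15.61845 · 1.41421 ≈ 22.08782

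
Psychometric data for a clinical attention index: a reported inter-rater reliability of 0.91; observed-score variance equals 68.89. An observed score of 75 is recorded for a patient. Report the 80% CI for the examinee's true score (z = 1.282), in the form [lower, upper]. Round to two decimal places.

σ = 68.89^(1/2) = 8.3000
The standard error of measurement is 8.3000*√(1 − 0.9100) ≈ 8.3000*0.3000 ≈ 2.4900.
1.282 * SEM ≈ 3.1922
80% CI: 75 ± 3.1922 = [71.8078, 78.1922]

[71.81, 78.19]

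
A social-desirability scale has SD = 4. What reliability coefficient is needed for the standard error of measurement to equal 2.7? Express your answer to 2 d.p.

r = 1 − (SEM / SD)² = 1 − (2.700 / 4)² ≈ 1 − 0.456 ≈ 0.544

0.54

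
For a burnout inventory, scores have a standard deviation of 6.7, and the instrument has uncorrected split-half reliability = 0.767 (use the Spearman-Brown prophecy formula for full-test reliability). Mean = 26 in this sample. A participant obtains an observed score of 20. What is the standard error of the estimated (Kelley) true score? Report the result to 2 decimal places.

2.27

Spearman-Brown: r = 2(0.767) / (1 + 0.767) = 1.534 / 1.767 ≈ 0.868
SE_est = 6.700·√[r(1 − r)] ≈ 2.267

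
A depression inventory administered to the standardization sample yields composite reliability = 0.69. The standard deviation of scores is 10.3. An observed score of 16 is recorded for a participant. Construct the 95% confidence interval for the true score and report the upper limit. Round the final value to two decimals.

SEM = 10.300*√(1 − 0.690) ≈ 5.735
Margin = 1.96 * 5.735 ≈ 11.240
Upper limit = 16 + 11.240 ≈ 27.240

27.24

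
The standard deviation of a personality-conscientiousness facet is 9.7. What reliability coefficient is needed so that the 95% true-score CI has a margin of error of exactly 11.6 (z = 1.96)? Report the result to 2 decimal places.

0.63

SEM needed = half-width / z = 11.6/1.96 ≈ 5.9184
r = 1 − (5.9184/9.7)² ≈ 1 − 0.3723 ≈ 0.6277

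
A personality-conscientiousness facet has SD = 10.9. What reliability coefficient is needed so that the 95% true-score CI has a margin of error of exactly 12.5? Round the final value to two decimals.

Required SEM = 12.5 / 1.96 ≈ 6.3776
Required reliability = 1 − (SEM/SD)² = 1 − 0.3423 ≈ 0.6577

0.66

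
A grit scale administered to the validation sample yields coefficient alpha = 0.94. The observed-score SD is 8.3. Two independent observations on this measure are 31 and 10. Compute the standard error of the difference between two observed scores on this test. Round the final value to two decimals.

SEM = 8.300*√(1 − 0.940) ≈ 2.033
SE_diff = SEM * √2 ≈ 2.033 * 1.414 ≈ 2.875

2.88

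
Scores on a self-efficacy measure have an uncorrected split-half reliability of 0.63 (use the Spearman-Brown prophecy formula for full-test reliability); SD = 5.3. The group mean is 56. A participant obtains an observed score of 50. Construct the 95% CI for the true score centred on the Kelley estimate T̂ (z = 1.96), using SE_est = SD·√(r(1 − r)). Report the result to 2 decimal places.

Full-length reliability (Spearman-Brown) = 2(0.63)/(1+0.63) ≈ 0.77301
T̂ = 0.77301(50) + 0.22699(56) ≈ 51.36196
SE_est = 5.30000·√[r(1 − r)] ≈ 2.22011
CI = 51.36196 ± 1.96 · 2.22011 → [47.01055, 55.71338]

[47.01, 55.71]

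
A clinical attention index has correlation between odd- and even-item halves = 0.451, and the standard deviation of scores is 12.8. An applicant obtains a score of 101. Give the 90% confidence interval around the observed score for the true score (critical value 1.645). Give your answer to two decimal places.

[88.05, 113.95]

Full-length reliability (Spearman-Brown) = 2(0.451)/(1+0.451) ≈ 0.622
SEM = 12.800·√(1 − 0.622) ≈ 7.873
Half-width = 1.645·7.873 ≈ 12.952
Interval: (88.048, 113.952)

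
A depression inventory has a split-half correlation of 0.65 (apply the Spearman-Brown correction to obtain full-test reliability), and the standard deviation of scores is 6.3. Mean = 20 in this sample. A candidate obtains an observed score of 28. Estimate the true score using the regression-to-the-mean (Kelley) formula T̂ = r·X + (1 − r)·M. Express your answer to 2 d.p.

r_full = 2·0.65 / (1 + 0.65) ≈ 0.7879
T̂ = r·X + (1 − r)·M = 0.7879×28 + 0.2121×20 ≈ 22.0606 + 4.2424 ≈ 26.3030

26.30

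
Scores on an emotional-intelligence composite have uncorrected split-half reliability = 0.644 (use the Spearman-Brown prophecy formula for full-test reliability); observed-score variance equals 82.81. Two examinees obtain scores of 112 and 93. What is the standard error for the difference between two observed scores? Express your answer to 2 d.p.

5.99

σ = 82.81^(1/2) = 9.10000
Full-length reliability (Spearman-Brown) = 2(0.644)/(1+0.644) ≈ 0.78345
SEM = 9.10000 · √(1 − 0.78345) = 9.10000 · √0.21655 ≈ 9.10000 · 0.46534 ≈ 4.23463
Standard error of the difference = 4.23463·√2 ≈ 5.98867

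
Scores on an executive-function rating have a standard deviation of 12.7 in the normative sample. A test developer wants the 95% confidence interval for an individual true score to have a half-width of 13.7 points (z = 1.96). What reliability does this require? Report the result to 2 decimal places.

0.70

SEM needed = half-width / z = 13.7/1.96 ≈ 6.9898
r = 1 − (6.9898/12.7)² ≈ 1 − 0.3029 ≈ 0.6971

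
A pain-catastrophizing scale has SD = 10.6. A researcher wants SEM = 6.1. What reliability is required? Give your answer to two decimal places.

0.67

r = 1 − (SEM / SD)² = 1 − (6.1000 / 10.6)² ≈ 1 − 0.3312 ≈ 0.6688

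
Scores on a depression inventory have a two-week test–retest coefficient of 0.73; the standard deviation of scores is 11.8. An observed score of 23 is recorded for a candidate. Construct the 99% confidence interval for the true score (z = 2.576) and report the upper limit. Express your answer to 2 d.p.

SEM = 11.80000×√(1 − 0.73000) ≈ 6.13146
Margin = 2.576 × 6.13146 ≈ 15.79464
Upper limit = 23 + 15.79464 ≈ 38.79464

38.79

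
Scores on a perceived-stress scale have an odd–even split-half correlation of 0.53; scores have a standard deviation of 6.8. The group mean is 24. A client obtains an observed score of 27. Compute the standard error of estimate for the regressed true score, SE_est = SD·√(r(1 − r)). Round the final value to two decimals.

3.14

r_full = 2·0.53 / (1 + 0.53) ≃ 0.693
SE_est = SD * √(r(1 − r)) = 6.800 * √0.213 ≃ 6.800 * 0.461 ≃ 3.137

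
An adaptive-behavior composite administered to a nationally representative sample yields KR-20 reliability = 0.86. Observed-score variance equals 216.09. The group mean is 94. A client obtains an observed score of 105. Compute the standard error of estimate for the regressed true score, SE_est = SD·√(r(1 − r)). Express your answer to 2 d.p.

SD = √216.09 = 14.700
SE_est = SD * √(r(1 − r)) = 14.700 * √0.120 ≃ 14.700 * 0.347 ≃ 5.101

5.10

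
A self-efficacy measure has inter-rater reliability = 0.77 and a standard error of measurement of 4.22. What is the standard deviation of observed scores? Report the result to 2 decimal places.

σ = SEM·(1 − r)^(−1/2) ≈ 4.22×2.085 ≈ 8.799

8.80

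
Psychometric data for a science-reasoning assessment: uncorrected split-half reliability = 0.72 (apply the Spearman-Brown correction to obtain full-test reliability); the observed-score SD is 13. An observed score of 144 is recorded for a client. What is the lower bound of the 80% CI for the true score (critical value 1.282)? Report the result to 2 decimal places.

137.28

Spearman-Brown: r = 2(0.72) / (1 + 0.72) = 1.440 / 1.720 ≈ 0.837
SEM = 13.000 · √(1 − 0.837) = 13.000 · √0.163 ≈ 13.000 · 0.403 ≈ 5.245
1.282 · SEM ≈ 6.724
Lower bound: 144 − 6.724 = 137.276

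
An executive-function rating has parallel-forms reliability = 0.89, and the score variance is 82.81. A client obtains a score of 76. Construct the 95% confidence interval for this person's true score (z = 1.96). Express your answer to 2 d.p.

SD = √82.81 = 9.100
The standard error of measurement is 9.100×√(1 − 0.890) ≈ 9.100×0.332 ≈ 3.018.
Half-width = 1.96×3.018 ≈ 5.916
CI = 76 ± 5.916 → [70.084, 81.916]

[70.08, 81.92]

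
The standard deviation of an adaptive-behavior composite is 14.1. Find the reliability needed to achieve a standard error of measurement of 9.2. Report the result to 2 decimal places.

r = 1 − (SEM / SD)² = 1 − (9.20000 / 14.1)² ≈ 1 − 0.42573 ≈ 0.57427

0.57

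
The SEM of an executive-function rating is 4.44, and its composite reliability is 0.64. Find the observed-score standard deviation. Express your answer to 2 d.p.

σ = SEM·(1 − r)^(−1/2) ≃ 4.44·1.667 ≃ 7.400

7.40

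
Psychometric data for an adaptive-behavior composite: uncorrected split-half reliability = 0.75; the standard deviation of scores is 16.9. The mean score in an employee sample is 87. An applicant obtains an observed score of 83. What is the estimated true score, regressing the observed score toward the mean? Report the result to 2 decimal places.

Full-length reliability (Spearman-Brown) = 2(0.75)/(1+0.75) ≃ 0.8571
T̂ = r·X + (1 − r)·M = 0.8571×83 + 0.1429×87 ≃ 71.1429 + 12.4286 ≃ 83.5714

83.57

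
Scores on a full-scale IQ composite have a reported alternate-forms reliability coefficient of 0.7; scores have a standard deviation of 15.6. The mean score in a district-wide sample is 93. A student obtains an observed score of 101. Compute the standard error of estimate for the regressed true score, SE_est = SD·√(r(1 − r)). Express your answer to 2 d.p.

7.15

SE_est = SD × √(r(1 − r)) = 15.600 × √0.210 ≈ 15.600 × 0.458 ≈ 7.149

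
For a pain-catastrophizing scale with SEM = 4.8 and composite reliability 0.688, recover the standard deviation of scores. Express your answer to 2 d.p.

SD = 4.8 / √(1 − 0.688) ≈ 8.593

8.59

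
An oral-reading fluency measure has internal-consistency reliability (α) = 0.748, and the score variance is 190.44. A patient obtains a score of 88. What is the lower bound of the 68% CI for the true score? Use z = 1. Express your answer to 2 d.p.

81.07

SD = √190.44 ≃ 13.8000
SEM = 13.8000 · √(1 − 0.7480) = 13.8000 · √0.2520 ≃ 13.8000 · 0.5020 ≃ 6.9275
1 · SEM ≃ 6.9275
Lower bound: 88 − 6.9275 = 81.0725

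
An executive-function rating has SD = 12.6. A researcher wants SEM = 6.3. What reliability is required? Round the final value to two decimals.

0.75

r = 1 − (6.300/12.6)² ≈ 1 − 0.250 ≈ 0.750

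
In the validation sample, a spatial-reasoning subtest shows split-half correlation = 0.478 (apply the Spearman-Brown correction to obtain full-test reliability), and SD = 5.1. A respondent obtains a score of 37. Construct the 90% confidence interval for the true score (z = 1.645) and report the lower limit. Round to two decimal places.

Full-length reliability (Spearman-Brown) = 2(0.478)/(1+0.478) ≃ 0.647
SEM = 5.100·√(1 − 0.647) ≃ 3.031
1.645 · SEM ≃ 4.986
Lower limit = 37 − 4.986 ≃ 32.014

32.01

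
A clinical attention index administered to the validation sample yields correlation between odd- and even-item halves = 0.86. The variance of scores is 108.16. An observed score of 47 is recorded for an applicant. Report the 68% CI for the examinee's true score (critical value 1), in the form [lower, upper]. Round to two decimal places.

SD = √108.16 = 10.40000
r_full = 2·0.86 / (1 + 0.86) ≈ 0.92473
The standard error of measurement is 10.40000*√(1 − 0.92473) ≈ 10.40000*0.27435 ≈ 2.85326.
Half-width = 1*2.85326 ≈ 2.85326
68% CI: 47 ± 2.85326 = [44.14674, 49.85326]

[44.15, 49.85]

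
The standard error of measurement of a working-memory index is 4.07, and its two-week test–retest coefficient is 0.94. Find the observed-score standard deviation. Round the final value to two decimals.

SD = SEM / √(1 − r) = 4.07 / √0.06000 ≈ 4.07 / 0.24495 ≈ 16.61571

16.62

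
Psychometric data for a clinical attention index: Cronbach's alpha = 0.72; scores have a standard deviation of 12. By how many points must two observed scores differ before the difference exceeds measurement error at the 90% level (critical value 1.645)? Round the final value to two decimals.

The standard error of measurement is 12.0000×√(1 − 0.7200) ≈ 12.0000×0.5292 ≈ 6.3498.
SE_diff = SEM × √2 ≈ 6.3498 × 1.4142 ≈ 8.9800
Minimum reliable difference = 1.645 × SE_diff ≈ 1.645 × 8.9800 ≈ 14.7721

14.77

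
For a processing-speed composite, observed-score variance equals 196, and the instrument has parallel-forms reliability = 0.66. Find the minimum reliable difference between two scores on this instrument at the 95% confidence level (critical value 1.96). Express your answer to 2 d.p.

22.63

σ = 196^(1/2) = 14.000
SEM = 14.000 × √(1 − 0.660) = 14.000 × √0.340 ≈ 14.000 × 0.583 ≈ 8.163
SE_diff = √2 × SEM ≈ 11.545
Minimum reliable difference = 1.96 × SE_diff ≈ 1.96 × 11.545 ≈ 22.628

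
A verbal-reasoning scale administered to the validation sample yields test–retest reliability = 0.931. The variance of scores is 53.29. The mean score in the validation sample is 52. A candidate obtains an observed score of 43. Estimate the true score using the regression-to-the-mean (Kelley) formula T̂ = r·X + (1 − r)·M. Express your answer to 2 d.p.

43.62

T̂ = 0.93100(43) + 0.06900(52) ≃ 43.62100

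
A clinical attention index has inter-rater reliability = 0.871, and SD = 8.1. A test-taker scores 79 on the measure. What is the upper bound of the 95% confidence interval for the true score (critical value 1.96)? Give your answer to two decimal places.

84.70

SEM = 8.100 · √(1 − 0.871) = 8.100 · √0.129 ≈ 8.100 · 0.359 ≈ 2.909
Half-width = 1.96·2.909 ≈ 5.702
Upper bound: 79 + 5.702 = 84.702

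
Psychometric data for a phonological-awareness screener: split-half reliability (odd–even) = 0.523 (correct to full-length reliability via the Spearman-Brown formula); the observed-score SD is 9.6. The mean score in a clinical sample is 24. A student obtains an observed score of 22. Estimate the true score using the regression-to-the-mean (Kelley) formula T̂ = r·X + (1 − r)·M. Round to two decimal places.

22.63

Spearman-Brown: r = 2(0.523) / (1 + 0.523) = 1.0460 / 1.5230 ≈ 0.6868
T̂ = 0.6868(22) + 0.3132(24) ≈ 22.6264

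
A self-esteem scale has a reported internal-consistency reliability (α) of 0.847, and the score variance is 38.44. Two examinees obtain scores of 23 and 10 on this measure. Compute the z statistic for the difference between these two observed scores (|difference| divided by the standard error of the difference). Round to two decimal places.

3.79

SD = √38.44 = 6.20000
SEM = 6.20000 * √(1 − 0.84700) = 6.20000 * √0.15300 ≈ 6.20000 * 0.39115 ≈ 2.42514
Standard error of the difference = 2.42514·√2 ≈ 3.42967
z = 13 / 3.42967 ≈ 3.79045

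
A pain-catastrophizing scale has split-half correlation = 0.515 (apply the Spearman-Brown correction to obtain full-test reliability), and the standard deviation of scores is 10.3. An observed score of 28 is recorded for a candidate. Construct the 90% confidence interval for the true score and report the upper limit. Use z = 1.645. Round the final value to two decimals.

Spearman-Brown: r = 2(0.515) / (1 + 0.515) = 1.03000 / 1.51500 ≈ 0.67987
The standard error of measurement is 10.30000*√(1 − 0.67987) ≈ 10.30000*0.56580 ≈ 5.82776.
Margin = 1.645 * 5.82776 ≈ 9.58667
Upper limit = 28 + 9.58667 ≈ 37.58667

37.59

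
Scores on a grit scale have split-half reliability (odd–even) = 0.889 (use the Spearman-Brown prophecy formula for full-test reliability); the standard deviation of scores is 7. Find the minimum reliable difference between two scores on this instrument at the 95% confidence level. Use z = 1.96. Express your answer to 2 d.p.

Spearman-Brown: r = 2(0.889) / (1 + 0.889) = 1.778 / 1.889 ≈ 0.941
The standard error of measurement is 7.000·√(1 − 0.941) ≈ 7.000·0.242 ≈ 1.697.
SE_diff = √2 · SEM ≈ 2.400
Minimum reliable difference = 1.96 · SE_diff ≈ 1.96 · 2.400 ≈ 4.703

4.70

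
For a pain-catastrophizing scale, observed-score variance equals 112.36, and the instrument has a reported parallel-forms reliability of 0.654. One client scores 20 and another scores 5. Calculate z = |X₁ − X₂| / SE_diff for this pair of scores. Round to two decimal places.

1.70

SD = √112.36 = 10.6000
The standard error of measurement is 10.6000·√(1 − 0.6540) ≈ 10.6000·0.5882 ≈ 6.2351.
SE_diff = √2 · SEM ≈ 8.8178
z = 15 / 8.8178 ≈ 1.7011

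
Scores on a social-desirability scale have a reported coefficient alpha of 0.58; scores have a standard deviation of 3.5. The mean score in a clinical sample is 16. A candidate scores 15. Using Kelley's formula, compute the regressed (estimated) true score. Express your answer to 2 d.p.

Estimated true score = 0.5800·15 + (1 − 0.5800)·16 ≈ 15.4200

15.42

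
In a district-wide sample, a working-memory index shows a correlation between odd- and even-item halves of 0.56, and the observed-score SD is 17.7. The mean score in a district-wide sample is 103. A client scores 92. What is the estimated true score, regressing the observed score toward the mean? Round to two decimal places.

95.10

Full-length reliability (Spearman-Brown) = 2(0.56)/(1+0.56) ≃ 0.7179
Estimated true score = 0.7179×92 + (1 − 0.7179)×103 ≃ 95.1026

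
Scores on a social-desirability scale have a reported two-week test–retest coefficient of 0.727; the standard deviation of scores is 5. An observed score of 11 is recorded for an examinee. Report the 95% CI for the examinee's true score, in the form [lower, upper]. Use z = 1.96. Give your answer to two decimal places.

[5.88, 16.12]

SEM = 5.00000 × √(1 − 0.72700) = 5.00000 × √0.27300 ≃ 5.00000 × 0.52249 ≃ 2.61247
1.96 × SEM ≃ 5.12044
95% CI: 11 ± 5.12044 = [5.87956, 16.12044]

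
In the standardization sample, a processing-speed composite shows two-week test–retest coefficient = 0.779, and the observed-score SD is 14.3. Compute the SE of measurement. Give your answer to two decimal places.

6.72

SEM = 14.300 * √(1 − 0.779) = 14.300 * √0.221 ≈ 14.300 * 0.470 ≈ 6.723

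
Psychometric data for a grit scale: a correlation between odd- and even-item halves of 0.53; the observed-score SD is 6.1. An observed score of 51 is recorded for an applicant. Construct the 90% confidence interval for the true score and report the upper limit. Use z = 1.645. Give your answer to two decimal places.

Spearman-Brown: r = 2(0.53) / (1 + 0.53) = 1.060 / 1.530 ≈ 0.693
SEM = 6.100*√(1 − 0.693) ≈ 3.381
Margin = 1.645 * 3.381 ≈ 5.562
Upper bound: 51 + 5.562 = 56.562

56.56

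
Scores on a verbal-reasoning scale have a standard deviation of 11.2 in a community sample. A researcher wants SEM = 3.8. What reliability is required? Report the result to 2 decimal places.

r = 1 − (3.80000/11.2)² ≈ 1 − 0.11511 ≈ 0.88489

0.88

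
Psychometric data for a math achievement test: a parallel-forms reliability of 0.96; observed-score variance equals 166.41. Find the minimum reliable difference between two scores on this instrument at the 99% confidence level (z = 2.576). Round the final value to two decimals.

σ = 166.41^(1/2) = 12.900
SEM = 12.900·√(1 − 0.960) ≈ 2.580
Standard error of the difference = 2.580·√2 ≈ 3.649
Smallest detectable difference = 2.576·3.649 ≈ 9.399

9.40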